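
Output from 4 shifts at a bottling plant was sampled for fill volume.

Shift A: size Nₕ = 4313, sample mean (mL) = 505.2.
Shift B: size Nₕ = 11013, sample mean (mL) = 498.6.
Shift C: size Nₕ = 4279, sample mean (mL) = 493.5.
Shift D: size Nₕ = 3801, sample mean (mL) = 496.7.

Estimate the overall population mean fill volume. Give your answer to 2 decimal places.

498.58

N = 23406; weights Wₕ = Nₕ/N = (0.1843, 0.4705, 0.1828, 0.1624).
x̄_st = Σ Wₕ·x̄ₕ = 0.1843·505.2 + 0.4705·498.6 + 0.1828·493.5 + 0.1624·496.7 ≈ 498.5753...
→ 498.58.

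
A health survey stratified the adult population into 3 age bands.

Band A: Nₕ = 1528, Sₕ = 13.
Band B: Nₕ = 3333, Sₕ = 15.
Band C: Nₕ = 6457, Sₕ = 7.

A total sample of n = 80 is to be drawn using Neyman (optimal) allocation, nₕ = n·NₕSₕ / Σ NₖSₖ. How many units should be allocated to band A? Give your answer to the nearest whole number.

14

A: NₕSₕ = 1528·13 = 19864
B: NₕSₕ = 3333·15 = 49995
C: NₕSₕ = 6457·7 = 45199
Σ NₕSₕ = 115058.
n_A = 80·19864/115058 = 13.811... → 14.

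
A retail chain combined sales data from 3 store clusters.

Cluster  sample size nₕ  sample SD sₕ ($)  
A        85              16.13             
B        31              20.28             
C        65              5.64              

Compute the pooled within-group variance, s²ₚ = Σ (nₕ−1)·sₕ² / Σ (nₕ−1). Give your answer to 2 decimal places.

203.53

Degrees of freedom: 84 + 30 + 64 = 178.
Σ(nₕ−1)sₕ² = 84·260.1769 + 30·411.2784 + 64·31.8096 = 36229.026.
s²ₚ = 36229.026 / 178 = 203.5339... → 203.53.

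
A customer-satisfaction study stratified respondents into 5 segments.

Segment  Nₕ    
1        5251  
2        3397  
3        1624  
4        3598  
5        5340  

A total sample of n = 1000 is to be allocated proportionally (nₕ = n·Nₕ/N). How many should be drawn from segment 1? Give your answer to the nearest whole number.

N = 5251 + 3397 + 1624 + 3598 + 5340 = 19210.
n_1 = 1000·5251/19210 = 273.347... → 273.

273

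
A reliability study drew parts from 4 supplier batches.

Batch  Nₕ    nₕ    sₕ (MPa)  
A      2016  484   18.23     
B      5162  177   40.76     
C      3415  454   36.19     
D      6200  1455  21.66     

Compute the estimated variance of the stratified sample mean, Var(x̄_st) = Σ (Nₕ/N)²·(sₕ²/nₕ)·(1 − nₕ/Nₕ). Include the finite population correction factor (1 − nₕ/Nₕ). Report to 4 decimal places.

1.0011

N = 16793. Term for each stratum: Wₕ²sₕ²/nₕ·(1−nₕ/Nₕ).
Var(x̄_st) = 0.0075200 + 0.8564888 + 0.1034413 + 0.0336376 = 1.0010877 → 1.0011.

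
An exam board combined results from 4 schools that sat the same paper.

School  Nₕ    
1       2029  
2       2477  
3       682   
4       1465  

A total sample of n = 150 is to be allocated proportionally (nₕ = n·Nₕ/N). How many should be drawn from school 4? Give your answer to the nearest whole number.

Share of school 4 = 1465/6653 = 0.22020.
Allocate 150 × 0.22020 = 33.030... → 33.

33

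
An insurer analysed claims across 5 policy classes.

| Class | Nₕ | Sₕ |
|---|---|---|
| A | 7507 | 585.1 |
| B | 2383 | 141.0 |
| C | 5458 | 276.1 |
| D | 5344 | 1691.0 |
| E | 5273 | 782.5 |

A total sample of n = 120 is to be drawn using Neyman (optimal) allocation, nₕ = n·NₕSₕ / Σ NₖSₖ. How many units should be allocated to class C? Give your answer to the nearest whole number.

9

A: NₕSₕ = 7507·585.1 = 4392345.7
B: NₕSₕ = 2383·141.0 = 336003
C: NₕSₕ = 5458·276.1 = 1506953.8
D: NₕSₕ = 5344·1691.0 = 9036704
E: NₕSₕ = 5273·782.5 = 4126122.5
Σ NₕSₕ = 19398129.
n_C = 120·1506953.8/19398129 = 9.322... → 9.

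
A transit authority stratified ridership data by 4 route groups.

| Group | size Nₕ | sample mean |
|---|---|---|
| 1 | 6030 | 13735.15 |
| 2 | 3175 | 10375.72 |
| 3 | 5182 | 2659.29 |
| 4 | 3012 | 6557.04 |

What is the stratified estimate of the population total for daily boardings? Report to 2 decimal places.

1: 6030·13735.15 = 82822954.5
2: 3175·10375.72 = 32942911
3: 5182·2659.29 = 13780440.78
4: 3012·6557.04 = 19749804.48
τ̂ = Σ Nₕx̄ₕ = 149296110.76.

149296110.76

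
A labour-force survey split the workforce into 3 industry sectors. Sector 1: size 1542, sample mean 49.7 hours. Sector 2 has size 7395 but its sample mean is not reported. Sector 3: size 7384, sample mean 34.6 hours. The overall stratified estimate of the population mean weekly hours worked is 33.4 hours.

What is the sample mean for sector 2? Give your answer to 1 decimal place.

28.8

N = 1542 + 7395 + 7384 = 16321.
Overall total = μ·N = 33.4·16321 = 545121.4.
Subtract the known strata: 1542·49.7 + 7384·34.6 = 332123.8.
Remaining total for sector 2: 545121.4 − 332123.8 = 212997.6.
Divide by its size: 212997.6 / 7395 = 28.803... → 28.8.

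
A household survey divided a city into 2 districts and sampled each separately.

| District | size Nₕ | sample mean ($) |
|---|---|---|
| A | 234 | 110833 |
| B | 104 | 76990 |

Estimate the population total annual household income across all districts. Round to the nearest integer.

33941882

Estimate total by summing Nₕ·x̄ₕ over strata.
234·110833 + 104·76990 = 25934922 + 8006960 = 33941882.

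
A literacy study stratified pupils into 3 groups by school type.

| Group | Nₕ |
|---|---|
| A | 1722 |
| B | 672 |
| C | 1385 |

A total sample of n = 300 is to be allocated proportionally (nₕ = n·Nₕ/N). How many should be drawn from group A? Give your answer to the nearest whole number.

N = 1722 + 672 + 1385 = 3779.
n_A = 300·1722/3779 = 136.703... → 137.

137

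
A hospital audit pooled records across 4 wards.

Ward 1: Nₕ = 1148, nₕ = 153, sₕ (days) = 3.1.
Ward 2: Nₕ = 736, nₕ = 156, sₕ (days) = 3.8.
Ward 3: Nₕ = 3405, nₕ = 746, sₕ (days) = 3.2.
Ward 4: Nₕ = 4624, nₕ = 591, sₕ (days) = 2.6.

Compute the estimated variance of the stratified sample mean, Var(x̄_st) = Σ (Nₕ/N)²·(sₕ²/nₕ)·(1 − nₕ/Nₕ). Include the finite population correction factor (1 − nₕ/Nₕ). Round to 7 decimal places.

0.0045676

N = 9913. Term for each stratum: Wₕ²sₕ²/nₕ·(1−nₕ/Nₕ).
Var(x̄_st) = 0.0007301073 + 0.0004021038 + 0.0012646967 + 0.0021706762 = 0.0045675840 → 0.0045676.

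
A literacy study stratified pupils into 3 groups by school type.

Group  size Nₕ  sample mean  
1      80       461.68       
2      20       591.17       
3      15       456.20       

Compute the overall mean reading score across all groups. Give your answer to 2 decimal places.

483.49

x̄_st = (Σ Nₕx̄ₕ) / (Σ Nₕ) = (80·461.68 + 20·591.17 + 15·456.20) / 115
= 55600.8 / 115 = 483.4852... → 483.49.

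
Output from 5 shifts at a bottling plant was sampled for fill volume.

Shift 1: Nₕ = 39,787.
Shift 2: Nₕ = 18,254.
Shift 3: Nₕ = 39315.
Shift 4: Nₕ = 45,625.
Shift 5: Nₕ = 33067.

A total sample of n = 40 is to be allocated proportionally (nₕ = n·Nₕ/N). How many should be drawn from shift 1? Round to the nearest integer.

9

N = 39787 + 18254 + 39315 + 45625 + 33067 = 176048.
n_1 = 40·39787/176048 = 9.040... → 9.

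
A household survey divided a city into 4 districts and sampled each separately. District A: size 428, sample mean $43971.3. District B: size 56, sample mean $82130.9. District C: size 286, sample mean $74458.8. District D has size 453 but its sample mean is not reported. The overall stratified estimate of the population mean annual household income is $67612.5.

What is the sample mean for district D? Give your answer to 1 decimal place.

Σ Nₕx̄ₕ = N·μ, so 453·x̄_D = 1223·67612.5 − (428·43971.3 + 56·82130.9 + 286·74458.8).
= 82690087.5 − 44714263.6 = 37975823.9.
x̄_D = 37975823.9 / 453 = 83831.841... → 83831.8.

83831.8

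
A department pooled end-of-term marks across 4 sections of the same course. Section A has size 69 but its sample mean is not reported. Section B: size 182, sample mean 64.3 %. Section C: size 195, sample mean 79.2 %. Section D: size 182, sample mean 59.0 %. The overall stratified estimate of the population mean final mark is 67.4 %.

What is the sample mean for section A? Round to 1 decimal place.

64.4

N = 69 + 182 + 195 + 182 = 628.
Overall total = μ·N = 67.4·628 = 42327.2.
Subtract the known strata: 182·64.3 + 195·79.2 + 182·59.0 = 37884.6.
Remaining total for section A: 42327.2 − 37884.6 = 4442.6.
Divide by its size: 4442.6 / 69 = 64.386... → 64.4.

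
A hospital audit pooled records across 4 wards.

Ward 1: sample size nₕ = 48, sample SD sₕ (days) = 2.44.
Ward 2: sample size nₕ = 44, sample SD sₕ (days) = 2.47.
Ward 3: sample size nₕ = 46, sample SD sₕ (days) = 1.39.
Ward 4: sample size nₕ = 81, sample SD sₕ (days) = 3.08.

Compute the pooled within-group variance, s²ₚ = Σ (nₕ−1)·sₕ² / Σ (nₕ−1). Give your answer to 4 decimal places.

6.4559

Degrees of freedom: 47 + 43 + 45 + 80 = 215.
Σ(nₕ−1)sₕ² = 47·5.9536 + 43·6.1009 + 45·1.9321 + 80·9.4864 = 1388.0144.
s²ₚ = 1388.0144 / 215 = 6.455881... → 6.4559.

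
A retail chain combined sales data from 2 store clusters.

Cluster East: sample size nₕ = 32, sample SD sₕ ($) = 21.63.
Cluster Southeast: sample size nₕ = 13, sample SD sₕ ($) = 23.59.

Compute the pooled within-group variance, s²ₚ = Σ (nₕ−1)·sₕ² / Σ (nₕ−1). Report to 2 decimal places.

Degrees of freedom: 31 + 12 = 43.
Σ(nₕ−1)sₕ² = 31·467.8569 + 12·556.4881 = 21181.4211.
s²ₚ = 21181.4211 / 43 = 492.5912... → 492.59.

492.59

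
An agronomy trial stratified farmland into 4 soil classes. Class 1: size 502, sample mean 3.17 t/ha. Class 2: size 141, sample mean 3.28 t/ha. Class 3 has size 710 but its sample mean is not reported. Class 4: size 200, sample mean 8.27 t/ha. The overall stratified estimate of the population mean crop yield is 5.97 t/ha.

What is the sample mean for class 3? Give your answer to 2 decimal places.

N = 502 + 141 + 710 + 200 = 1553.
Overall total = μ·N = 5.97·1553 = 9271.41.
Subtract the known strata: 502·3.17 + 141·3.28 + 200·8.27 = 3707.82.
Remaining total for class 3: 9271.41 − 3707.82 = 5563.59.
Divide by its size: 5563.59 / 710 = 7.8360... → 7.84.

7.84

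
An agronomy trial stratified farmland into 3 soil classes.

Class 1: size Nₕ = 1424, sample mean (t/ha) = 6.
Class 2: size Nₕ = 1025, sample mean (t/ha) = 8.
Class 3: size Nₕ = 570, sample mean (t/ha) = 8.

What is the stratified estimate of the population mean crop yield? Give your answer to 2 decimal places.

x̄_st = (Σ Nₕx̄ₕ) / (Σ Nₕ) = (1424·6 + 1025·8 + 570·8) / 3019
= 21304 / 3019 = 7.0566... → 7.06.

7.06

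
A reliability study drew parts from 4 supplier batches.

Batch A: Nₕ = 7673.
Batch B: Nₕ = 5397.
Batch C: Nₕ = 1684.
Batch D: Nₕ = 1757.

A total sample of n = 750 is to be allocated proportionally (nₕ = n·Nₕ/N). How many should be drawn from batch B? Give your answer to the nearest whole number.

245

N = 7673 + 5397 + 1684 + 1757 = 16511.
n_B = 750·5397/16511 = 245.155... → 245.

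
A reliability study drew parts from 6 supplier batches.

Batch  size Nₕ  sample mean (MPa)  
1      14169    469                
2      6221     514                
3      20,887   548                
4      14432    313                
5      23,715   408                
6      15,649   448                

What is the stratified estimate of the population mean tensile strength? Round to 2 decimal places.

446.95

N = 14169 + 6221 + 20887 + 14432 + 23715 + 15649 = 95073.
Weight each subgroup mean by Nₕ/N and sum.
Σ Nₕx̄ₕ = 14169·469 + 6221·514 + 20887·548 + 14432·313 + 23715·408 + 15649·448 = 6645261 + 3197594 + 11446076 + 4517216 + 9675720 + 7010752 = 42492619.
Divide by N: 42492619 / 95073 = 446.9473... → 446.95.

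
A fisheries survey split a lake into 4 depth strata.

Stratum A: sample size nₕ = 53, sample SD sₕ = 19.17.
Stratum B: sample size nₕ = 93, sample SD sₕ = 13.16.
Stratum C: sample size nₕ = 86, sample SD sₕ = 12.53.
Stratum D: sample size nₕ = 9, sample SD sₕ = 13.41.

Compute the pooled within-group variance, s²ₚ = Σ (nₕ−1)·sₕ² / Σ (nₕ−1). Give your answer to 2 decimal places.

A: (53−1)·19.17² = 52·367.4889 = 19109.4228
B: (93−1)·13.16² = 92·173.1856 = 15933.0752
C: (86−1)·12.53² = 85·157.0009 = 13345.0765
D: (9−1)·13.41² = 8·179.8281 = 1438.6248
Numerator = 49826.1993; denominator = Σ(nₕ−1) = 237.
s²ₚ = 49826.1993/237 = 210.2371... → 210.24.

210.24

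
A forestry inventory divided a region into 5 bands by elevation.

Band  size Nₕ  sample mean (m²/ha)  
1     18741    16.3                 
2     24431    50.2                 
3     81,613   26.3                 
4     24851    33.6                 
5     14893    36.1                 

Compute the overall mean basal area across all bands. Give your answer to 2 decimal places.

30.70

N = 18741 + 24431 + 81613 + 24851 + 14893 = 164529.
Weight each subgroup mean by Nₕ/N and sum.
Σ Nₕx̄ₕ = 18741·16.3 + 24431·50.2 + 81613·26.3 + 24851·33.6 + 14893·36.1 = 305478.3 + 1226436.2 + 2146421.9 + 834993.6 + 537637.3 = 5050967.3.
Divide by N: 5050967.3 / 164529 = 30.6996... → 30.70.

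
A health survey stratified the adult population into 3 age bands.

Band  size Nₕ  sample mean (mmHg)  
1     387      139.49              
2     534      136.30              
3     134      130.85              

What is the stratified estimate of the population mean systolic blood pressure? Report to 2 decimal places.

136.78

N = 387 + 534 + 134 = 1055.
The stratified mean weights each stratum mean by its population share Nₕ/N.
Σ Nₕx̄ₕ = 387·139.49 + 534·136.30 + 134·130.85 = 53982.63 + 72784.2 + 17533.9 = 144300.73.
Divide by N: 144300.73 / 1055 = 136.7779... → 136.78.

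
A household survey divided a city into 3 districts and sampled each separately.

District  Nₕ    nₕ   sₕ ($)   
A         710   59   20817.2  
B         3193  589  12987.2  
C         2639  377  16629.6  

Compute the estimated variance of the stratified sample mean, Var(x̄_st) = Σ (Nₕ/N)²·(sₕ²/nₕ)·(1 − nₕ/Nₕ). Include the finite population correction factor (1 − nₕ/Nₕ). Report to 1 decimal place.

237272.0

N = 6542; Wₕ = Nₕ/N.
district A: (710/6542)²·20817.2²/59·(1 − 59/710) = 79325.1451
district B: (3193/6542)²·12987.2²/589·(1 − 589/3193) = 55633.2692
district C: (2639/6542)²·16629.6²/377·(1 − 377/2639) = 102313.5531
Sum = 237271.9675 → 237272.0.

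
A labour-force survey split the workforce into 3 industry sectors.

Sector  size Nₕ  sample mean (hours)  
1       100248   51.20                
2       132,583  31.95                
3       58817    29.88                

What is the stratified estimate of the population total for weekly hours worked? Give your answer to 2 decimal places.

1: 100248·51.20 = 5132697.6
2: 132583·31.95 = 4236026.85
3: 58817·29.88 = 1757451.96
τ̂ = Σ Nₕx̄ₕ = 11126176.41.

11126176.41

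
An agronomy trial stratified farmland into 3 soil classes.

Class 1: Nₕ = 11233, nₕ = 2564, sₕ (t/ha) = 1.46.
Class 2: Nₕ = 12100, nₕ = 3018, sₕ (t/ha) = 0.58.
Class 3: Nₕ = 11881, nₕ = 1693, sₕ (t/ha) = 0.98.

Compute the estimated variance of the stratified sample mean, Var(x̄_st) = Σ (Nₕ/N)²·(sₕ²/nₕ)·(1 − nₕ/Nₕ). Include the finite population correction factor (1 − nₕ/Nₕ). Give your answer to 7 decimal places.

0.0001305

N = 35214; Wₕ = Nₕ/N.
class 1: (11233/35214)²·1.46²/2564·(1 − 2564/11233) = 0.0000652863
class 2: (12100/35214)²·0.58²/3018·(1 − 3018/12100) = 0.0000098781
class 3: (11881/35214)²·0.98²/1693·(1 − 1693/11881) = 0.0000553741
Sum = 0.0001305384 → 0.0001305.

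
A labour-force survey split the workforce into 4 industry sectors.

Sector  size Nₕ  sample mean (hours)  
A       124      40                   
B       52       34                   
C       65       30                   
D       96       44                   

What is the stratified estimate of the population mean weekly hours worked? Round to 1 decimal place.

N = 124 + 52 + 65 + 96 = 337.
Weight each subgroup mean by Nₕ/N and sum.
Σ Nₕx̄ₕ = 124·40 + 52·34 + 65·30 + 96·44 = 4960 + 1768 + 1950 + 4224 = 12902.
Divide by N: 12902 / 337 = 38.285... → 38.3.

38.3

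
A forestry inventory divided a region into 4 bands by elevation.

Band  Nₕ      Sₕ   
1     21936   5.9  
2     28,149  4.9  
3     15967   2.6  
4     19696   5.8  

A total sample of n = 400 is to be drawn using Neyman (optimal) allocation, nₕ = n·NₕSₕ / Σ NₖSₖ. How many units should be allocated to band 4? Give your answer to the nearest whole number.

Σ NₕSₕ = 21936·5.9 + 28149·4.9 + 15967·2.6 + 19696·5.8 = 423103.5.
Share for 4: 114236.8/423103.5 = 0.27000.
n_4 = 400 × 0.27000 = 107.999... → 108.

108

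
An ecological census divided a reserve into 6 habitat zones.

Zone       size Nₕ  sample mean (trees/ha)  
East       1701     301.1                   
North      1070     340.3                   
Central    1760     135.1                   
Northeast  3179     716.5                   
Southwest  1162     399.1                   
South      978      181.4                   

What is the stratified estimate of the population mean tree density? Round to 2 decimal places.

N = 9850; weights Wₕ = Nₕ/N = (0.1727, 0.1086, 0.1787, 0.3227, 0.1180, 0.0993).
x̄_st = Σ Wₕ·x̄ₕ = 0.1727·301.1 + 0.1086·340.3 + 0.1787·135.1 + 0.3227·716.5 + 0.1180·399.1 + 0.0993·181.4 ≈ 409.4401...
→ 409.44.

409.44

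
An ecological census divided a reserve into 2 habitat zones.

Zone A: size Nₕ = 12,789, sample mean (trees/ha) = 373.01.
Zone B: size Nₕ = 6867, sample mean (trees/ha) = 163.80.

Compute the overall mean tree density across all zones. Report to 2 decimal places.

N = 12789 + 6867 = 19656.
Weight each subgroup mean by Nₕ/N and sum.
Σ Nₕx̄ₕ = 12789·373.01 + 6867·163.80 = 4770424.89 + 1124814.6 = 5895239.49.
Divide by N: 5895239.49 / 19656 = 299.9206... → 299.92.

299.92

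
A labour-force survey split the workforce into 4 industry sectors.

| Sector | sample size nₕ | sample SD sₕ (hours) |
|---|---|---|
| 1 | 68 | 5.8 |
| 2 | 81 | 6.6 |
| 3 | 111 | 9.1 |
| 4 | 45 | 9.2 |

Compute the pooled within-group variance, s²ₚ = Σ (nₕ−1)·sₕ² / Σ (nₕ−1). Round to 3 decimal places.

61.701

1: (68−1)·5.8² = 67·33.64 = 2253.88
2: (81−1)·6.6² = 80·43.56 = 3484.8
3: (111−1)·9.1² = 110·82.81 = 9109.1
4: (45−1)·9.2² = 44·84.64 = 3724.16
Numerator = 18571.94; denominator = Σ(nₕ−1) = 301.
s²ₚ = 18571.94/301 = 61.70080... → 61.701.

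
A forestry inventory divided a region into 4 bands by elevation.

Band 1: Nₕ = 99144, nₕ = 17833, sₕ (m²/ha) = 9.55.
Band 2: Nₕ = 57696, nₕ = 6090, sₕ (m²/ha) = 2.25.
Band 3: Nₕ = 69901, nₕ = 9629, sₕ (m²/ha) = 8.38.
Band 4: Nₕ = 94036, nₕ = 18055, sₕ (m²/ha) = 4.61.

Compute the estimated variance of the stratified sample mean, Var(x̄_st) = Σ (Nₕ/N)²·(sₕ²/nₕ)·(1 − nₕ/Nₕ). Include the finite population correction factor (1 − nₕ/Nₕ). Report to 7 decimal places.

N = 320777. Term for each stratum: Wₕ²sₕ²/nₕ·(1−nₕ/Nₕ).
Var(x̄_st) = 0.0004006744 + 0.0000240540 + 0.0002986066 + 0.0000817329 = 0.0008050680 → 0.0008051.

0.0008051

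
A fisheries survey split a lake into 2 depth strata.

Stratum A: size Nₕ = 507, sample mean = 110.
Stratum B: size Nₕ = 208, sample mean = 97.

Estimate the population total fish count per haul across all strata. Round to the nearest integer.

75946

A: 507·110 = 55770
B: 208·97 = 20176
τ̂ = Σ Nₕx̄ₕ = 75946.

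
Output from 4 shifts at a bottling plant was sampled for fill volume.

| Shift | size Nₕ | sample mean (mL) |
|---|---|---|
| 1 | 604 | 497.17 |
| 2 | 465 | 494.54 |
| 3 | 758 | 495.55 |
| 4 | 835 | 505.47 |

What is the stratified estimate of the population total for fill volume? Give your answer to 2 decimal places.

1327946.13

1: 604·497.17 = 300290.68
2: 465·494.54 = 229961.1
3: 758·495.55 = 375626.9
4: 835·505.47 = 422067.45
τ̂ = Σ Nₕx̄ₕ = 1327946.13.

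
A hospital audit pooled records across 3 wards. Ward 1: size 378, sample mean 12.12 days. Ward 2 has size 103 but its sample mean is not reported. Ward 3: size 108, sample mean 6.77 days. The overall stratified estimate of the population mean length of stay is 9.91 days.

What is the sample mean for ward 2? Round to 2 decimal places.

5.09

Σ Nₕx̄ₕ = N·μ, so 103·x̄_2 = 589·9.91 − (378·12.12 + 108·6.77).
= 5836.99 − 5312.52 = 524.47.
x̄_2 = 524.47 / 103 = 5.0919... → 5.09.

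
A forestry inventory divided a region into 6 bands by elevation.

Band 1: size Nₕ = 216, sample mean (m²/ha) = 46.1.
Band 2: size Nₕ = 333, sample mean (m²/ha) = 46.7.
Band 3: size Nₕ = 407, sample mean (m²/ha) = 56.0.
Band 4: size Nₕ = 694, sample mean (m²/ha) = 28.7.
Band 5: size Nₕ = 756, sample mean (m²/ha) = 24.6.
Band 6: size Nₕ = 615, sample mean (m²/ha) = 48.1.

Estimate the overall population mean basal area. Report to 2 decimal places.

N = 3021; weights Wₕ = Nₕ/N = (0.0715, 0.1102, 0.1347, 0.2297, 0.2502, 0.2036).
x̄_st = Σ Wₕ·x̄ₕ = 0.0715·46.1 + 0.1102·46.7 + 0.1347·56.0 + 0.2297·28.7 + 0.2502·24.6 + 0.2036·48.1 ≈ 38.5295...
→ 38.53.

38.53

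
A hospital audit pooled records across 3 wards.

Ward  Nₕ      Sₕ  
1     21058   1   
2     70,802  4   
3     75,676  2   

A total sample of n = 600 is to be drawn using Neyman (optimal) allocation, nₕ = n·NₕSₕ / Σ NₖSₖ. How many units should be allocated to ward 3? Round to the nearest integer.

1: NₕSₕ = 21058·1 = 21058
2: NₕSₕ = 70802·4 = 283208
3: NₕSₕ = 75676·2 = 151352
Σ NₕSₕ = 455618.
n_3 = 600·151352/455618 = 199.314... → 199.

199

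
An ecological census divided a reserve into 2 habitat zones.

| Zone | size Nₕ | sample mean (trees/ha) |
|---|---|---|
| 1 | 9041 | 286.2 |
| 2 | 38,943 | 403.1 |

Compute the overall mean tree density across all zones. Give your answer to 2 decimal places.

N = 47984; weights Wₕ = Nₕ/N = (0.1884, 0.8116).
x̄_st = Σ Wₕ·x̄ₕ = 0.1884·286.2 + 0.8116·403.1 ≈ 381.0741...
→ 381.07.

381.07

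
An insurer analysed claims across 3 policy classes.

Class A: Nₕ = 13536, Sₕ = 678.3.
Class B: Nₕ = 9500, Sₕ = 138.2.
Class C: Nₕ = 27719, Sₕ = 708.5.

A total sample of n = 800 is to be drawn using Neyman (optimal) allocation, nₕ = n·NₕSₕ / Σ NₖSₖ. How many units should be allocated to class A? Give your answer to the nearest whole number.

A: NₕSₕ = 13536·678.3 = 9181468.8
B: NₕSₕ = 9500·138.2 = 1312900
C: NₕSₕ = 27719·708.5 = 19638911.5
Σ NₕSₕ = 30133280.3.
n_A = 800·9181468.8/30133280.3 = 243.756... → 244.

244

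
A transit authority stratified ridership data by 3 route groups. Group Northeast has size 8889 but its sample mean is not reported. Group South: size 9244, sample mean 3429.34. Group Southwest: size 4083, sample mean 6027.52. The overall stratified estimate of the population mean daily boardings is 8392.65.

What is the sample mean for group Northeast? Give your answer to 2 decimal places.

Σ Nₕx̄ₕ = N·μ, so 8889·x̄_Northeast = 22216·8392.65 − (9244·3429.34 + 4083·6027.52).
= 186451112.4 − 56311183.12 = 130139929.28.
x̄_Northeast = 130139929.28 / 8889 = 14640.5590... → 14640.56.

14640.56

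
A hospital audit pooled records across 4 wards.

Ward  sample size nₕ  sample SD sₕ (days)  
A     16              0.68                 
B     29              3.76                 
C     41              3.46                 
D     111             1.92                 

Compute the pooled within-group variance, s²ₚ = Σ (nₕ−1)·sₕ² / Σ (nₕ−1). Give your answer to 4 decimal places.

6.6692

Degrees of freedom: 15 + 28 + 40 + 110 = 193.
Σ(nₕ−1)sₕ² = 15·0.4624 + 28·14.1376 + 40·11.9716 + 110·3.6864 = 1287.1568.
s²ₚ = 1287.1568 / 193 = 6.669206... → 6.6692.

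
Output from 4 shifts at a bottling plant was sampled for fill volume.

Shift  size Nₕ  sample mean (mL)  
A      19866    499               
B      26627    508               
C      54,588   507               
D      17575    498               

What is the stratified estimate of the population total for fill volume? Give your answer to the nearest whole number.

A: 19866·499 = 9913134
B: 26627·508 = 13526516
C: 54588·507 = 27676116
D: 17575·498 = 8752350
τ̂ = Σ Nₕx̄ₕ = 59868116.

59868116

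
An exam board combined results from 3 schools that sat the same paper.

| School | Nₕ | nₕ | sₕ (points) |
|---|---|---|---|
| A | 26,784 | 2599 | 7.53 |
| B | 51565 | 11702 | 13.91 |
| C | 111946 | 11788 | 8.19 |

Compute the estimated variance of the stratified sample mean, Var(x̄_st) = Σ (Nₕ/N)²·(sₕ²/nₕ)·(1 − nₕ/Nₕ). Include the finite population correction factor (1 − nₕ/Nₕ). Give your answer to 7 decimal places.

N = 190295; Wₕ = Nₕ/N.
school A: (26784/190295)²·7.53²/2599·(1 − 2599/26784) = 0.0003902568
school B: (51565/190295)²·13.91²/11702·(1 − 11702/51565) = 0.0009385651
school C: (111946/190295)²·8.19²/11788·(1 − 11788/111946) = 0.0017618428
Sum = 0.0030906647 → 0.0030907.

0.0030907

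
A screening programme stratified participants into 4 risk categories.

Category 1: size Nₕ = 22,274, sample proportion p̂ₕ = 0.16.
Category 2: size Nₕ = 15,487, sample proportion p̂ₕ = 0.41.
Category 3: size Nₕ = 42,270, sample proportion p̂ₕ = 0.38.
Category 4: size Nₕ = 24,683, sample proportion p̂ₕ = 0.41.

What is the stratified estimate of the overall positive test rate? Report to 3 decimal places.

0.345

Wₕ = Nₕ/N with N = 104714: 0.2127, 0.1479, 0.4037, 0.2357.
p̂_st = 0.2127·0.16 + 0.1479·0.41 + 0.4037·0.38 + 0.2357·0.41 ≈ 0.34471... → 0.345.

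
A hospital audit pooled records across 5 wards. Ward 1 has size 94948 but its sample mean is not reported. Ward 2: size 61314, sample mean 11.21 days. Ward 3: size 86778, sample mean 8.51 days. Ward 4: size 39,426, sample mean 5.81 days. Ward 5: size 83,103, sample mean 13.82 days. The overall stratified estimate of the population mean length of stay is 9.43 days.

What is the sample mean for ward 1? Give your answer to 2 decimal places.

6.78

N = 94948 + 61314 + 86778 + 39426 + 83103 = 365569.
Overall total = μ·N = 9.43·365569 = 3447315.67.
Subtract the known strata: 61314·11.21 + 86778·8.51 + 39426·5.81 + 83103·13.82 = 2803359.24.
Remaining total for ward 1: 3447315.67 − 2803359.24 = 643956.43.
Divide by its size: 643956.43 / 94948 = 6.7822... → 6.78.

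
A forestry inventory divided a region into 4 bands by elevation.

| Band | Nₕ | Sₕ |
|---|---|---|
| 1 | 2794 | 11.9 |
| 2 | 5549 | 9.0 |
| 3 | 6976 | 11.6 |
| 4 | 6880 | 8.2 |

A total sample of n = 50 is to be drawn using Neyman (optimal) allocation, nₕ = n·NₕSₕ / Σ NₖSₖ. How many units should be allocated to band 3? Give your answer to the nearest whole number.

18

1: NₕSₕ = 2794·11.9 = 33248.6
2: NₕSₕ = 5549·9.0 = 49941
3: NₕSₕ = 6976·11.6 = 80921.6
4: NₕSₕ = 6880·8.2 = 56416
Σ NₕSₕ = 220527.2.
n_3 = 50·80921.6/220527.2 = 18.347... → 18.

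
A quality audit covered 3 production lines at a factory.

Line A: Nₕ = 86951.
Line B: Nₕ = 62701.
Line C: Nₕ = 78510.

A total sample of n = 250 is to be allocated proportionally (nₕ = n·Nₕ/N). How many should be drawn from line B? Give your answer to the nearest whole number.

N = 86951 + 62701 + 78510 = 228162.
n_B = 250·62701/228162 = 68.702... → 69.

69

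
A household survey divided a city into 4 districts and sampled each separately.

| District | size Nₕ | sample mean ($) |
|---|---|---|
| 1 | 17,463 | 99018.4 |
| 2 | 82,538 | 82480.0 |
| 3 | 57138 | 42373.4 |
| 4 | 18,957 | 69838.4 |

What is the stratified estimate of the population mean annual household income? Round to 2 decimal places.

69745.77

N = 176096; weights Wₕ = Nₕ/N = (0.0992, 0.4687, 0.3245, 0.1077).
x̄_st = Σ Wₕ·x̄ₕ = 0.0992·99018.4 + 0.4687·82480.0 + 0.3245·42373.4 + 0.1077·69838.4 ≈ 69745.7662...
→ 69745.77.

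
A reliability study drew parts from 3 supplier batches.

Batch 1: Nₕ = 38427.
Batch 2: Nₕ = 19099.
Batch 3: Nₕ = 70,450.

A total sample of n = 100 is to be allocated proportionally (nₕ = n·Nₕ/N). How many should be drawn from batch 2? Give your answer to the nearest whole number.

N = 38427 + 19099 + 70450 = 127976.
n_2 = 100·19099/127976 = 14.924... → 15.

15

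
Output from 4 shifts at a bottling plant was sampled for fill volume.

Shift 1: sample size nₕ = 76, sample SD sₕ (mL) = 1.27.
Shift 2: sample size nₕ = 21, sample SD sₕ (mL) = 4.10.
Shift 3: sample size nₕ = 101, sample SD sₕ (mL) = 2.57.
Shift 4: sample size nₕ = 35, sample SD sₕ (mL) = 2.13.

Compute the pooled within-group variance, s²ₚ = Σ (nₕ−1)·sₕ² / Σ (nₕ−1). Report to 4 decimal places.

5.5542

1: (76−1)·1.27² = 75·1.6129 = 120.9675
2: (21−1)·4.10² = 20·16.81 = 336.2
3: (101−1)·2.57² = 100·6.6049 = 660.49
4: (35−1)·2.13² = 34·4.5369 = 154.2546
Numerator = 1271.9121; denominator = Σ(nₕ−1) = 229.
s²ₚ = 1271.9121/229 = 5.554201... → 5.5542.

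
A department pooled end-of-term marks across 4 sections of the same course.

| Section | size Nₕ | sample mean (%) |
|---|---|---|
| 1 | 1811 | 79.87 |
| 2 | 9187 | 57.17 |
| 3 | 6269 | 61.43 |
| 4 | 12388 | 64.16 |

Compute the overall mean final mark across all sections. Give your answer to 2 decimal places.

62.38

x̄_st = (Σ Nₕx̄ₕ) / (Σ Nₕ) = (1811·79.87 + 9187·57.17 + 6269·61.43 + 12388·64.16) / 29655
= 1849784.11 / 29655 = 62.3768... → 62.38.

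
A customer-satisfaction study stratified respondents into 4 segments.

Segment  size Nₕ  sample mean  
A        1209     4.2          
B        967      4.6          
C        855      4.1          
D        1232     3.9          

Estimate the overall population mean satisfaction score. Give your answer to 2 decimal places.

4.18

N = 4263; weights Wₕ = Nₕ/N = (0.2836, 0.2268, 0.2006, 0.2890).
x̄_st = Σ Wₕ·x̄ₕ = 0.2836·4.2 + 0.2268·4.6 + 0.2006·4.1 + 0.2890·3.9 ≈ 4.1840...
→ 4.18.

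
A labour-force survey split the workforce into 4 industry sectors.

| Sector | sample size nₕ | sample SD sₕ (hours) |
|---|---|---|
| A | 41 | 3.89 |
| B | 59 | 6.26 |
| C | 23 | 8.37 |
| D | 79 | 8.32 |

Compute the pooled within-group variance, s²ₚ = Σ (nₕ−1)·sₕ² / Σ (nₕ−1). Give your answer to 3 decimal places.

49.590

Degrees of freedom: 40 + 58 + 22 + 78 = 198.
Σ(nₕ−1)sₕ² = 40·15.1321 + 58·39.1876 + 22·70.0569 + 78·69.2224 = 9818.7638.
s²ₚ = 9818.7638 / 198 = 49.58972... → 49.590.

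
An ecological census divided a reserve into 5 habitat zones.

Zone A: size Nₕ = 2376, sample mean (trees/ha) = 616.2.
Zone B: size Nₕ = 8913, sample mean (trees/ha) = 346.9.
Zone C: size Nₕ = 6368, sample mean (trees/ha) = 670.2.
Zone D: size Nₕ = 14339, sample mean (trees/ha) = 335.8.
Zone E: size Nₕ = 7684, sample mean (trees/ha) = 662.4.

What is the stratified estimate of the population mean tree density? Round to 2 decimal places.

472.00

N = 2376 + 8913 + 6368 + 14339 + 7684 = 39680.
The stratified mean weights each stratum mean by its population share Nₕ/N.
Σ Nₕx̄ₕ = 2376·616.2 + 8913·346.9 + 6368·670.2 + 14339·335.8 + 7684·662.4 = 1464091.2 + 3091919.7 + 4267833.6 + 4815036.2 + 5089881.6 = 18728762.3.
Divide by N: 18728762.3 / 39680 = 471.9950... → 472.00.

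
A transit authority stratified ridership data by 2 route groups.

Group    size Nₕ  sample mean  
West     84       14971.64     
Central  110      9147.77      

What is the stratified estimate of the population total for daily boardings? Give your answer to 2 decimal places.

2263872.46

West: 84·14971.64 = 1257617.76
Central: 110·9147.77 = 1006254.7
τ̂ = Σ Nₕx̄ₕ = 2263872.46.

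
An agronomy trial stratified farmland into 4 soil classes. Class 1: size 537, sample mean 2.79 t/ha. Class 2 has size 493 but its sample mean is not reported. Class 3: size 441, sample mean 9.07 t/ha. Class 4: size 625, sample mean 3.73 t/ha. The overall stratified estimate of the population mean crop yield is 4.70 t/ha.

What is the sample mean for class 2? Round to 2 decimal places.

Σ Nₕx̄ₕ = N·μ, so 493·x̄_2 = 2096·4.70 − (537·2.79 + 441·9.07 + 625·3.73).
= 9851.2 − 7829.35 = 2021.85.
x̄_2 = 2021.85 / 493 = 4.1011... → 4.10.

4.10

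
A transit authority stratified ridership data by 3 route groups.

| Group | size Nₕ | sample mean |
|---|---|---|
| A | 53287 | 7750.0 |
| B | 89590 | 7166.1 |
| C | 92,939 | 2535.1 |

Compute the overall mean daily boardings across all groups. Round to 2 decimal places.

x̄_st = (Σ Nₕx̄ₕ) / (Σ Nₕ) = (53287·7750.0 + 89590·7166.1 + 92939·2535.1) / 235816
= 1290594807.9 / 235816 = 5472.8891... → 5472.89.

5472.89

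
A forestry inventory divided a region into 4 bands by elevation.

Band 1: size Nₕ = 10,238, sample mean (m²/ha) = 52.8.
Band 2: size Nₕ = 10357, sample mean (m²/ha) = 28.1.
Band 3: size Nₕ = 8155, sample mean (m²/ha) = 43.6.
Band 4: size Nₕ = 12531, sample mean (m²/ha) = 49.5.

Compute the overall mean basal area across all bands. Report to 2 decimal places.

43.78

N = 10238 + 10357 + 8155 + 12531 = 41281.
Overall mean = Σ (Nₕ/N)·x̄ₕ — weight by population share, not a simple average.
Σ Nₕx̄ₕ = 10238·52.8 + 10357·28.1 + 8155·43.6 + 12531·49.5 = 540566.4 + 291031.7 + 355558 + 620284.5 = 1807440.6.
Divide by N: 1807440.6 / 41281 = 43.7838... → 43.78.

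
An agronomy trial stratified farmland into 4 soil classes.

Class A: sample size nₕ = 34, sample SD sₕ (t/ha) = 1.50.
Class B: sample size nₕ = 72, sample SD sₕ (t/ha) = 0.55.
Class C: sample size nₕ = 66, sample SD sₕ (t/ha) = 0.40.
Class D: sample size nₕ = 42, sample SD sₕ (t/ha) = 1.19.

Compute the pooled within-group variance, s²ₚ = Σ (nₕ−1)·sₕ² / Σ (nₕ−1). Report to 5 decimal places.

0.78185

Degrees of freedom: 33 + 71 + 65 + 41 = 210.
Σ(nₕ−1)sₕ² = 33·2.25 + 71·0.3025 + 65·0.16 + 41·1.4161 = 164.1876.
s²ₚ = 164.1876 / 210 = 0.7818457... → 0.78185.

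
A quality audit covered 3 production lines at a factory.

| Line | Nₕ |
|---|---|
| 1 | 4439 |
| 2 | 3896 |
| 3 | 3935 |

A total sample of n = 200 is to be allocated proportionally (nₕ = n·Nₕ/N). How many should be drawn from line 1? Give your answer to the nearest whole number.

72

Share of line 1 = 4439/12270 = 0.36178.
Allocate 200 × 0.36178 = 72.355... → 72.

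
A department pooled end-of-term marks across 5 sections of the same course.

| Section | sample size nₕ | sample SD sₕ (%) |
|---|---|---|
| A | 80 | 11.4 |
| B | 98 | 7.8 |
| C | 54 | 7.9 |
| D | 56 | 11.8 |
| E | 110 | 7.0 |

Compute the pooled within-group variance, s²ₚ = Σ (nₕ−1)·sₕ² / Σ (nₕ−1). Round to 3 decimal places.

A: (80−1)·11.4² = 79·129.96 = 10266.84
B: (98−1)·7.8² = 97·60.84 = 5901.48
C: (54−1)·7.9² = 53·62.41 = 3307.73
D: (56−1)·11.8² = 55·139.24 = 7658.2
E: (110−1)·7.0² = 109·49 = 5341
Numerator = 32475.25; denominator = Σ(nₕ−1) = 393.
s²ₚ = 32475.25/393 = 82.63422... → 82.634.

82.634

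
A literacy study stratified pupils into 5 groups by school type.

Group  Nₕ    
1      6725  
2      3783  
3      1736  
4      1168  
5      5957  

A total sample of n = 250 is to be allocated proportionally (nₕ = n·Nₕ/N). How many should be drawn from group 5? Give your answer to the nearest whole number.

Share of group 5 = 5957/19369 = 0.30755.
Allocate 250 × 0.30755 = 76.888... → 77.

77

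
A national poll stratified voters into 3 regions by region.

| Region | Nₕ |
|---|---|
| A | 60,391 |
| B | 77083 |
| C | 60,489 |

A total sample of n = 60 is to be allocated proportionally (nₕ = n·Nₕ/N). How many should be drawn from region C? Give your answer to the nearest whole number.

18

N = 60391 + 77083 + 60489 = 197963.
n_C = 60·60489/197963 = 18.333... → 18.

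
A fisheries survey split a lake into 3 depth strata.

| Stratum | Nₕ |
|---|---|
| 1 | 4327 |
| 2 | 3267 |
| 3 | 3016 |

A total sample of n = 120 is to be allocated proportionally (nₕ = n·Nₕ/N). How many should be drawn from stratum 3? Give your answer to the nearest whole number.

N = 4327 + 3267 + 3016 = 10610.
n_3 = 120·3016/10610 = 34.111... → 34.

34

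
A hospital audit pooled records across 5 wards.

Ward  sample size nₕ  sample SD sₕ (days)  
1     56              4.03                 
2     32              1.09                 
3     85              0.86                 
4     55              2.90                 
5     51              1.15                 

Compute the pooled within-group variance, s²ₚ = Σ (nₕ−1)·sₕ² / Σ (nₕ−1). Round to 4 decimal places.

1: (56−1)·4.03² = 55·16.2409 = 893.2495
2: (32−1)·1.09² = 31·1.1881 = 36.8311
3: (85−1)·0.86² = 84·0.7396 = 62.1264
4: (55−1)·2.90² = 54·8.41 = 454.14
5: (51−1)·1.15² = 50·1.3225 = 66.125
Numerator = 1512.472; denominator = Σ(nₕ−1) = 274.
s²ₚ = 1512.472/274 = 5.519971... → 5.5200.

5.5200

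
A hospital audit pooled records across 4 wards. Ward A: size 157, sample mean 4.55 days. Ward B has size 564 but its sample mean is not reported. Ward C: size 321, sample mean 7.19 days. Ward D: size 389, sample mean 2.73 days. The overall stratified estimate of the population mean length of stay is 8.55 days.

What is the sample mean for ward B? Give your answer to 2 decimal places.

14.45

Σ Nₕx̄ₕ = N·μ, so 564·x̄_B = 1431·8.55 − (157·4.55 + 321·7.19 + 389·2.73).
= 12235.05 − 4084.31 = 8150.74.
x̄_B = 8150.74 / 564 = 14.4517... → 14.45.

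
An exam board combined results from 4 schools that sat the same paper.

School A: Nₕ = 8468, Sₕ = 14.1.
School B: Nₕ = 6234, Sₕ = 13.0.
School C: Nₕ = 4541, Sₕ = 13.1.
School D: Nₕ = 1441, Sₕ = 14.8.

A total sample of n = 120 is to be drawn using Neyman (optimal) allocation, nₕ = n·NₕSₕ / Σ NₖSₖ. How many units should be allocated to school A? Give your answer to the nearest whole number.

51

A: NₕSₕ = 8468·14.1 = 119398.8
B: NₕSₕ = 6234·13.0 = 81042
C: NₕSₕ = 4541·13.1 = 59487.1
D: NₕSₕ = 1441·14.8 = 21326.8
Σ NₕSₕ = 281254.7.
n_A = 120·119398.8/281254.7 = 50.943... → 51.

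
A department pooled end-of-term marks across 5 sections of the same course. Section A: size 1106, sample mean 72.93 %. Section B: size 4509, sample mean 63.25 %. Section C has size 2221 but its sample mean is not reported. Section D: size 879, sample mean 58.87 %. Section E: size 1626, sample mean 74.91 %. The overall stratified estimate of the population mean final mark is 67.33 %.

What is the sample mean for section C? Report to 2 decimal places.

N = 1106 + 4509 + 2221 + 879 + 1626 = 10341.
Overall total = μ·N = 67.33·10341 = 696259.53.
Subtract the known strata: 1106·72.93 + 4509·63.25 + 879·58.87 + 1626·74.91 = 539405.22.
Remaining total for section C: 696259.53 − 539405.22 = 156854.31.
Divide by its size: 156854.31 / 2221 = 70.6233... → 70.62.

70.62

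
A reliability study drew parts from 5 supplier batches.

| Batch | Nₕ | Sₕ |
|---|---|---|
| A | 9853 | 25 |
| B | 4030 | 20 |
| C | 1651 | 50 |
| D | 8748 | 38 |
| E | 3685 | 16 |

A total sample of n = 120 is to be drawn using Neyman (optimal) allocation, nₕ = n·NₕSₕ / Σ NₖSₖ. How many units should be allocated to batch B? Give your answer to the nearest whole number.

A: NₕSₕ = 9853·25 = 246325
B: NₕSₕ = 4030·20 = 80600
C: NₕSₕ = 1651·50 = 82550
D: NₕSₕ = 8748·38 = 332424
E: NₕSₕ = 3685·16 = 58960
Σ NₕSₕ = 800859.
n_B = 120·80600/800859 = 12.077... → 12.

12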